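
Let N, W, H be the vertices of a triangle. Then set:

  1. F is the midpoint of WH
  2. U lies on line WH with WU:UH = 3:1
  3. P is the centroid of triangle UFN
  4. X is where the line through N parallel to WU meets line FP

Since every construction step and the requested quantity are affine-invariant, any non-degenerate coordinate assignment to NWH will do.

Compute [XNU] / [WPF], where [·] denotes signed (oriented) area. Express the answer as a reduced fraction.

Assign N = (0, 0), W = (1, 0), H = (0, 1) — the answer is frame-independent, so this choice is without loss of generality.
1. F is the midpoint of WH ⇒ F = (1/2, 1/2)
2. U lies on line WH with WU:UH = 3:1 ⇒ U = (1/4, 3/4)
3. P is the centroid of triangle UFN ⇒ P = (1/4, 5/12)
4. X is where the line through N parallel to WU meets line FP ⇒ X = (-1/4, 1/4)
2·[XNU] = 1/4, 2·[WPF] = -1/6
[XNU]:[WPF] = 1/4:-1/6 = -3/2

[XNU]:[WPF] = -3/2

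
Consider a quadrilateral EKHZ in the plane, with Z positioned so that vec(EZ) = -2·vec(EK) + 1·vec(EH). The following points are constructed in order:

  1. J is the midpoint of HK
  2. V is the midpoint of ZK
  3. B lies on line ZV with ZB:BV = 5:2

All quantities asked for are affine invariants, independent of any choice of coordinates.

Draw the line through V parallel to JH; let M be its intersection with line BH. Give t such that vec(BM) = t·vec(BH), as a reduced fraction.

Assign E = (0, 0), K = (1, 0), H = (0, 1), Z = (-2, 1) — the answer is frame-independent, so this choice is without loss of generality.
1. J is the midpoint of HK ⇒ J = (1/2, 1/2)
2. V is the midpoint of ZK ⇒ V = (-1/2, 1/2)
3. B lies on line ZV with ZB:BV = 5:2 ⇒ B = (-13/14, 9/14)
through V parallel to JH: direction (-1/2, 1/2); meets BH at M = (-13/18, 13/18)
M = B + t·(H−B) with t = 2/9

t = 2/9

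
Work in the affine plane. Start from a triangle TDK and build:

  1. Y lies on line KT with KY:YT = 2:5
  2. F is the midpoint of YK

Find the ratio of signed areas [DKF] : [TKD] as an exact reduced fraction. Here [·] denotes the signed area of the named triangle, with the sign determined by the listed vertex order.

[DKF]:[TKD] = -1/7

Choose coordinates T = (0, 0), D = (1, 0), K = (0, 1).
1. Y lies on line KT with KY:YT = 2:5 ⇒ Y = (0, 5/7)
2. F is the midpoint of YK ⇒ F = (0, 6/7)
2·[DKF] = 1/7, 2·[TKD] = -1
[DKF]:[TKD] = 1/7:-1 = -1/7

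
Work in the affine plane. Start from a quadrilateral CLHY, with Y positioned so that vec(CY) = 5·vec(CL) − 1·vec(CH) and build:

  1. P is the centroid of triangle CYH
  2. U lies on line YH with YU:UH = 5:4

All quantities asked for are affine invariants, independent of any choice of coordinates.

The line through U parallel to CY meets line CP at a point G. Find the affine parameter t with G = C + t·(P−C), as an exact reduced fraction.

t = 5/3

Choose coordinates C = (0, 0), L = (1, 0), H = (0, 1), Y = (5, -1).
1. P is the centroid of triangle CYH ⇒ P = (5/3, 0)
2. U lies on line YH with YU:UH = 5:4 ⇒ U = (20/9, 1/9)
through U parallel to CY: direction (5, -1); meets CP at G = (25/9, 0)
G = C + t·(P−C) with t = 5/3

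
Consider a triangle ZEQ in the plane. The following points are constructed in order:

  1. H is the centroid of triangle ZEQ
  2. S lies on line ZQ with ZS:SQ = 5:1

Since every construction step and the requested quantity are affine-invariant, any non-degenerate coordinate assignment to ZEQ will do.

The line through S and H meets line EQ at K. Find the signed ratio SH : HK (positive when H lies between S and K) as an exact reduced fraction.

SH:HK = -1/2

Choose coordinates Z = (0, 0), E = (1, 0), Q = (0, 1).
1. H is the centroid of triangle ZEQ ⇒ H = (1/3, 1/3)
2. S lies on line ZQ with ZS:SQ = 5:1 ⇒ S = (0, 5/6)
line SH meets EQ at K = (-1/3, 4/3)
H = S + t·(K−S) with t = -1, so SH:HK = -1:2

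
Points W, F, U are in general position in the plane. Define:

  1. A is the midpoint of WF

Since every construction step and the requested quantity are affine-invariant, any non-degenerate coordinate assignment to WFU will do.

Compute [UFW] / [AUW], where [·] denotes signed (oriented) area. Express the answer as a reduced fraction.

[UFW]:[AUW] = -2

Set W = (0, 0), F = (1, 0), U = (0, 1); any affine frame gives the same invariant.
1. A is the midpoint of WF ⇒ A = (1/2, 0)
2·[UFW] = -1, 2·[AUW] = 1/2
[UFW]:[AUW] = -1:1/2 = -2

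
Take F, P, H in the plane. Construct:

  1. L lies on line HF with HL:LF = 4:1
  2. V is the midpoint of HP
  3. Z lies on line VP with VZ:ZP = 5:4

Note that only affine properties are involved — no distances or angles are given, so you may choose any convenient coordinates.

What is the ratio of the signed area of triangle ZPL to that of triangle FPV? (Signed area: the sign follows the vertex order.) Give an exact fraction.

[ZPL]:[FPV] = -16/45

Set F = (0, 0), P = (1, 0), H = (0, 1); any affine frame gives the same invariant.
1. L lies on line HF with HL:LF = 4:1 ⇒ L = (0, 1/5)
2. V is the midpoint of HP ⇒ V = (1/2, 1/2)
3. Z lies on line VP with VZ:ZP = 5:4 ⇒ Z = (7/9, 2/9)
2·[ZPL] = -8/45, 2·[FPV] = 1/2
[ZPL]:[FPV] = -8/45:1/2 = -16/45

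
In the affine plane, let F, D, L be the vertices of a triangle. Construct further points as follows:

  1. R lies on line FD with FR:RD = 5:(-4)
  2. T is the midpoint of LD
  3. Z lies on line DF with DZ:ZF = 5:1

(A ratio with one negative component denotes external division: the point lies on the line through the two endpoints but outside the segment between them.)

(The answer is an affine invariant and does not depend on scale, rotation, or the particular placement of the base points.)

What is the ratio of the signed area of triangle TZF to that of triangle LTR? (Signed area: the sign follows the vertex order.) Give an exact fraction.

[TZF]:[LTR] = -1/24

Assign F = (0, 0), D = (1, 0), L = (0, 1) — the answer is frame-independent, so this choice is without loss of generality.
1. R lies on line FD with FR:RD = 5:(-4) ⇒ R = (5, 0)
2. T is the midpoint of LD ⇒ T = (1/2, 1/2)
3. Z lies on line DF with DZ:ZF = 5:1 ⇒ Z = (1/6, 0)
2·[TZF] = -1/12, 2·[LTR] = 2
[TZF]:[LTR] = -1/12:2 = -1/24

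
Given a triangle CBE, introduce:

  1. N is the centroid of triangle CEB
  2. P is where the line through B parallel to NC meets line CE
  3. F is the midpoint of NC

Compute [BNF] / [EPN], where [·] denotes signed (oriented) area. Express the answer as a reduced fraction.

[BNF]:[EPN] = 1/4

Assign C = (0, 0), B = (1, 0), E = (0, 1) — the answer is frame-independent, so this choice is without loss of generality.
1. N is the centroid of triangle CEB ⇒ N = (1/3, 1/3)
2. P is where the line through B parallel to NC meets line CE ⇒ P = (0, -1)
3. F is the midpoint of NC ⇒ F = (1/6, 1/6)
2·[BNF] = 1/6, 2·[EPN] = 2/3
[BNF]:[EPN] = 1/6:2/3 = 1/4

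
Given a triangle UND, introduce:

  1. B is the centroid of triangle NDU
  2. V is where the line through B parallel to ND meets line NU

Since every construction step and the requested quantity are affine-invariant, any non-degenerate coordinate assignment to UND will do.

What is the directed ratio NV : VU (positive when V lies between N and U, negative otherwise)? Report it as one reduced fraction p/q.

Set U = (0, 0), N = (1, 0), D = (0, 1); any affine frame gives the same invariant.
1. B is the centroid of triangle NDU ⇒ B = (1/3, 1/3)
2. V is where the line through B parallel to ND meets line NU ⇒ V = (2/3, 0)
V = N + t·(U−N) with t = 1/3, so NV:VU = t:(1−t) = 1/3:2/3

NV:VU = 1/2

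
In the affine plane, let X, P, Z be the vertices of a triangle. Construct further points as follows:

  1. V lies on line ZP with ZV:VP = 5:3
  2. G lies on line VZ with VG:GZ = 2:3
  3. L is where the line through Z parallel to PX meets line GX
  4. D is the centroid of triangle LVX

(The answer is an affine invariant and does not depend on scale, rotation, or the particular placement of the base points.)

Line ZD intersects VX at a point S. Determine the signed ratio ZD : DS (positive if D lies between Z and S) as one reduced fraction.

ZD:DS = 59/16

Set X = (0, 0), P = (1, 0), Z = (0, 1); any affine frame gives the same invariant.
1. V lies on line ZP with ZV:VP = 5:3 ⇒ V = (5/8, 3/8)
2. G lies on line VZ with VG:GZ = 2:3 ⇒ G = (3/8, 5/8)
3. L is where the line through Z parallel to PX meets line GX ⇒ L = (3/5, 1)
4. D is the centroid of triangle LVX ⇒ D = (49/120, 11/24)
line ZD meets VX at S = (245/472, 147/472)
D = Z + t·(S−Z) with t = 59/75, so ZD:DS = 59/75:16/75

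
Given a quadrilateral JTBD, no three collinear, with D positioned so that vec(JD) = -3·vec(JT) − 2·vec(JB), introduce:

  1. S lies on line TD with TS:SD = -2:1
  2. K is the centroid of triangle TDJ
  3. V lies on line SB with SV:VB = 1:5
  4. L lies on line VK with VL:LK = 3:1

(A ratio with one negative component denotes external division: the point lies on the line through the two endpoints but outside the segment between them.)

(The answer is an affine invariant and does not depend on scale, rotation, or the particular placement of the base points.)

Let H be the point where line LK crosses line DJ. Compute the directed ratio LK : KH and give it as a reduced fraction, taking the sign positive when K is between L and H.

LK:KH = -17/16

Work in coordinates with J = (0, 0), T = (1, 0), B = (0, 1), D = (-3, -2).
1. S lies on line TD with TS:SD = -2:1 ⇒ S = (-7, -4)
2. K is the centroid of triangle TDJ ⇒ K = (-2/3, -2/3)
3. V lies on line SB with SV:VB = 1:5 ⇒ V = (-35/6, -19/6)
4. L lies on line VK with VL:LK = 3:1 ⇒ L = (-47/24, -31/24)
line LK meets DJ at H = (-32/17, -64/51)
K = L + t·(H−L) with t = 17, so LK:KH = 17:-16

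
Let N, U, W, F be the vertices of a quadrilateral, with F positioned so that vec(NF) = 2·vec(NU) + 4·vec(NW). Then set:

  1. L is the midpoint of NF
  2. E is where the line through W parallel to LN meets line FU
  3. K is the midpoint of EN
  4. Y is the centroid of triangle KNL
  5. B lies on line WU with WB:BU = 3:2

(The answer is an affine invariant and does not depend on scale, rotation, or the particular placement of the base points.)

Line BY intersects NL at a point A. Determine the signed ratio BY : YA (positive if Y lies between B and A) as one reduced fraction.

BY:YA = -29/5

Set N = (0, 0), U = (1, 0), W = (0, 1), F = (2, 4); any affine frame gives the same invariant.
1. L is the midpoint of NF ⇒ L = (1, 2)
2. E is where the line through W parallel to LN meets line FU ⇒ E = (5/2, 6)
3. K is the midpoint of EN ⇒ K = (5/4, 3)
4. Y is the centroid of triangle KNL ⇒ Y = (3/4, 5/3)
5. B lies on line WU with WB:BU = 3:2 ⇒ B = (3/5, 2/5)
line BY meets NL at A = (21/29, 42/29)
Y = B + t·(A−B) with t = 29/24, so BY:YA = 29/24:-5/24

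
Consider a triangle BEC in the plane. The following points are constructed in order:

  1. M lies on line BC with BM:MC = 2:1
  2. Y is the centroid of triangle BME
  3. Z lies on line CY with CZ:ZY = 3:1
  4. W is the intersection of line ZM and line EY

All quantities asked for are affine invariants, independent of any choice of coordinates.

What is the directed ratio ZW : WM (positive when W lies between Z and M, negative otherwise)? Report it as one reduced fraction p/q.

Assign B = (0, 0), E = (1, 0), C = (0, 1) — the answer is frame-independent, so this choice is without loss of generality.
1. M lies on line BC with BM:MC = 2:1 ⇒ M = (0, 2/3)
2. Y is the centroid of triangle BME ⇒ Y = (1/3, 2/9)
3. Z lies on line CY with CZ:ZY = 3:1 ⇒ Z = (1/4, 5/12)
4. W is the intersection of line ZM and line EY ⇒ W = (1/2, 1/6)
W = Z + t·(M−Z) with t = -1, so ZW:WM = t:(1−t) = -1:2

ZW:WM = -1/2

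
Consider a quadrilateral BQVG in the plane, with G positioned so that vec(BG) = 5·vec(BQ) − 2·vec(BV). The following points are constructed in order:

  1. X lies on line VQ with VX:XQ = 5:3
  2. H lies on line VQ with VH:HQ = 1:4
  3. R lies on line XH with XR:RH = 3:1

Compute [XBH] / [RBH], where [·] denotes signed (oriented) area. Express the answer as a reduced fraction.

[XBH]:[RBH] = 4

Choose coordinates B = (0, 0), Q = (1, 0), V = (0, 1), G = (5, -2).
1. X lies on line VQ with VX:XQ = 5:3 ⇒ X = (5/8, 3/8)
2. H lies on line VQ with VH:HQ = 1:4 ⇒ H = (1/5, 4/5)
3. R lies on line XH with XR:RH = 3:1 ⇒ R = (49/160, 111/160)
2·[XBH] = -17/40, 2·[RBH] = -17/160
[XBH]:[RBH] = -17/40:-17/160 = 4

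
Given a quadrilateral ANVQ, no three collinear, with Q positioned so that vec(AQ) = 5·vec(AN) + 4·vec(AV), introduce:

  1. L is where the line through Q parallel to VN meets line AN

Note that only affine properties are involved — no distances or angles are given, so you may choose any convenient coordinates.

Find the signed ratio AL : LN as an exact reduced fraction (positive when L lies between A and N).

AL:LN = -9/8

Work in coordinates with A = (0, 0), N = (1, 0), V = (0, 1), Q = (5, 4).
1. L is where the line through Q parallel to VN meets line AN ⇒ L = (9, 0)
L = A + t·(N−A) with t = 9, so AL:LN = t:(1−t) = 9:-8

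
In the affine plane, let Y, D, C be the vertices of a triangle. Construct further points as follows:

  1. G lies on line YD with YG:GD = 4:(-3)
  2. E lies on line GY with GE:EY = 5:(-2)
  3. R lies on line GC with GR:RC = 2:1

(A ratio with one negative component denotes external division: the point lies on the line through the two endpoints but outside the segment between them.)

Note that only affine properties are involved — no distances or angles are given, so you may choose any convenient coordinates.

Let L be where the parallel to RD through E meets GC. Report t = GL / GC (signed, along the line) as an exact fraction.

Choose coordinates Y = (0, 0), D = (1, 0), C = (0, 1).
1. G lies on line YD with YG:GD = 4:(-3) ⇒ G = (4, 0)
2. E lies on line GY with GE:EY = 5:(-2) ⇒ E = (-8/3, 0)
3. R lies on line GC with GR:RC = 2:1 ⇒ R = (4/3, 2/3)
through E parallel to RD: direction (-1/3, -2/3); meets GC at L = (-52/27, 40/27)
L = G + t·(C−G) with t = 40/27

t = 40/27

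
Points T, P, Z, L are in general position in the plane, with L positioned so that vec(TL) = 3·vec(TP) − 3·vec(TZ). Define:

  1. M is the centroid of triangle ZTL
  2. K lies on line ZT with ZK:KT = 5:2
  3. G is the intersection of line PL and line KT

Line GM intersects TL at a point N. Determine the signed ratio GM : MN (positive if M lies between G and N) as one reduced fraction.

Work in coordinates with T = (0, 0), P = (1, 0), Z = (0, 1), L = (3, -3).
1. M is the centroid of triangle ZTL ⇒ M = (1, -2/3)
2. K lies on line ZT with ZK:KT = 5:2 ⇒ K = (0, 2/7)
3. G is the intersection of line PL and line KT ⇒ G = (0, 3/2)
line GM meets TL at N = (9/7, -9/7)
M = G + t·(N−G) with t = 7/9, so GM:MN = 7/9:2/9

GM:MN = 7/2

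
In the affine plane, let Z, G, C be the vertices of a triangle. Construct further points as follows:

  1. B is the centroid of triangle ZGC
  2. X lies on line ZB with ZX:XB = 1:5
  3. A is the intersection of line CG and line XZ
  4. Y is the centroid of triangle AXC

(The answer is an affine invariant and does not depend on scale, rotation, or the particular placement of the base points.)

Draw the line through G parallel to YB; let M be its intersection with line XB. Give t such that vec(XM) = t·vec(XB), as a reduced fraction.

Set Z = (0, 0), G = (1, 0), C = (0, 1); any affine frame gives the same invariant.
1. B is the centroid of triangle ZGC ⇒ B = (1/3, 1/3)
2. X lies on line ZB with ZX:XB = 1:5 ⇒ X = (1/18, 1/18)
3. A is the intersection of line CG and line XZ ⇒ A = (1/2, 1/2)
4. Y is the centroid of triangle AXC ⇒ Y = (5/27, 14/27)
through G parallel to YB: direction (4/27, -5/27); meets XB at M = (5/9, 5/9)
M = X + t·(B−X) with t = 9/5

t = 9/5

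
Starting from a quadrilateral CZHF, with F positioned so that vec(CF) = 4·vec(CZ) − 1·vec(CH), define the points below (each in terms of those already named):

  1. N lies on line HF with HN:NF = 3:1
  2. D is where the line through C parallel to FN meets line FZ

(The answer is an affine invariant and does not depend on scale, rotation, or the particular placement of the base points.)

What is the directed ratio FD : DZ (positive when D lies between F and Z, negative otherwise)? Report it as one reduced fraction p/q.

Set C = (0, 0), Z = (1, 0), H = (0, 1), F = (4, -1); any affine frame gives the same invariant.
1. N lies on line HF with HN:NF = 3:1 ⇒ N = (3, -1/2)
2. D is where the line through C parallel to FN meets line FZ ⇒ D = (-2, 1)
D = F + t·(Z−F) with t = 2, so FD:DZ = t:(1−t) = 2:-1

FD:DZ = -2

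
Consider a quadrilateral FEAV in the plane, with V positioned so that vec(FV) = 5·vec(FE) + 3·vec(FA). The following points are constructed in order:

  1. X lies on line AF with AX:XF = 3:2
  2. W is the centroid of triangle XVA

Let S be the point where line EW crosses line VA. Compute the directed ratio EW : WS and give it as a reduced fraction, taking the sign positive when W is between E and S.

EW:WS = 6

Work in coordinates with F = (0, 0), E = (1, 0), A = (0, 1), V = (5, 3).
1. X lies on line AF with AX:XF = 3:2 ⇒ X = (0, 2/5)
2. W is the centroid of triangle XVA ⇒ W = (5/3, 22/15)
line EW meets VA at S = (16/9, 77/45)
W = E + t·(S−E) with t = 6/7, so EW:WS = 6/7:1/7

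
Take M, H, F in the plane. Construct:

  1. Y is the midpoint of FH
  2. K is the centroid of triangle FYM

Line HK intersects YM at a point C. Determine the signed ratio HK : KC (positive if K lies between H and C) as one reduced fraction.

HK:KC = -4

Assign M = (0, 0), H = (1, 0), F = (0, 1) — the answer is frame-independent, so this choice is without loss of generality.
1. Y is the midpoint of FH ⇒ Y = (1/2, 1/2)
2. K is the centroid of triangle FYM ⇒ K = (1/6, 1/2)
line HK meets YM at C = (3/8, 3/8)
K = H + t·(C−H) with t = 4/3, so HK:KC = 4/3:-1/3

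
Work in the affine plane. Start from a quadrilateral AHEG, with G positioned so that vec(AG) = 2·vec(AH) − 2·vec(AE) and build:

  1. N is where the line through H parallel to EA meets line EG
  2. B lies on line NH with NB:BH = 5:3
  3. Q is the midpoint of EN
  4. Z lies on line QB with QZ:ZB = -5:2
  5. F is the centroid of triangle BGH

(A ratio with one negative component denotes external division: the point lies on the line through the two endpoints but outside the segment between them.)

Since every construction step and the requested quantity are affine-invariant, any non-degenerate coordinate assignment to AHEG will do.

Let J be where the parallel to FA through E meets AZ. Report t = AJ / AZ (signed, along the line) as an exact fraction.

Work in coordinates with A = (0, 0), H = (1, 0), E = (0, 1), G = (2, -2).
1. N is where the line through H parallel to EA meets line EG ⇒ N = (1, -1/2)
2. B lies on line NH with NB:BH = 5:3 ⇒ B = (1, -3/16)
3. Q is the midpoint of EN ⇒ Q = (1/2, 1/4)
4. Z lies on line QB with QZ:ZB = -5:2 ⇒ Z = (4/3, -23/48)
5. F is the centroid of triangle BGH ⇒ F = (4/3, -35/48)
through E parallel to FA: direction (-4/3, 35/48); meets AZ at J = (16/3, -23/12)
J = A + t·(Z−A) with t = 4

t = 4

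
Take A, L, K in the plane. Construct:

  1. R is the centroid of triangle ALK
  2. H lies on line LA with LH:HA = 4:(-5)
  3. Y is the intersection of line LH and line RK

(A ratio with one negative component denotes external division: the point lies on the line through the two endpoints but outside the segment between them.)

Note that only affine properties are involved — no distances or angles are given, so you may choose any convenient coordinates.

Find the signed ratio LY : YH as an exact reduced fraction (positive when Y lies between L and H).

Set A = (0, 0), L = (1, 0), K = (0, 1); any affine frame gives the same invariant.
1. R is the centroid of triangle ALK ⇒ R = (1/3, 1/3)
2. H lies on line LA with LH:HA = 4:(-5) ⇒ H = (5, 0)
3. Y is the intersection of line LH and line RK ⇒ Y = (1/2, 0)
Y = L + t·(H−L) with t = -1/8, so LY:YH = t:(1−t) = -1/8:9/8

LY:YH = -1/9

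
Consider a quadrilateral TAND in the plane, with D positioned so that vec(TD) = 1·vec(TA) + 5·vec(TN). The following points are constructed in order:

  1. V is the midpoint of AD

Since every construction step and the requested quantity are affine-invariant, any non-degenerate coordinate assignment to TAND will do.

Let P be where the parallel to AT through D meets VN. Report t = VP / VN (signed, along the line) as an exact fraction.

t = -5/3

Assign T = (0, 0), A = (1, 0), N = (0, 1), D = (1, 5) — the answer is frame-independent, so this choice is without loss of generality.
1. V is the midpoint of AD ⇒ V = (1, 5/2)
through D parallel to AT: direction (-1, 0); meets VN at P = (8/3, 5)
P = V + t·(N−V) with t = -5/3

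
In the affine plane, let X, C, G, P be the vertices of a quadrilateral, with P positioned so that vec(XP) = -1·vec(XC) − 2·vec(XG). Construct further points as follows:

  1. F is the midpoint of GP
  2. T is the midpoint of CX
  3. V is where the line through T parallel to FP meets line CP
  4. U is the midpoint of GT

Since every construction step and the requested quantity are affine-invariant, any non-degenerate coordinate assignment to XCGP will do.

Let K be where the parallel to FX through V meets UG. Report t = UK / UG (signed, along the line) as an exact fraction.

t = -5/3

Work in coordinates with X = (0, 0), C = (1, 0), G = (0, 1), P = (-1, -2).
1. F is the midpoint of GP ⇒ F = (-1/2, -1/2)
2. T is the midpoint of CX ⇒ T = (1/2, 0)
3. V is where the line through T parallel to FP meets line CP ⇒ V = (1/4, -3/4)
4. U is the midpoint of GT ⇒ U = (1/4, 1/2)
through V parallel to FX: direction (1/2, 1/2); meets UG at K = (2/3, -1/3)
K = U + t·(G−U) with t = -5/3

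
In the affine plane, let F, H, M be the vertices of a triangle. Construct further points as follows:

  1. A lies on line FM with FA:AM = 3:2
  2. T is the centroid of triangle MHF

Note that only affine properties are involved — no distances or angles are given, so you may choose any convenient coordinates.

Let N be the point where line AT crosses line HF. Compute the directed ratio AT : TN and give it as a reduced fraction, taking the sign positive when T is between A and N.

AT:TN = 4/5

Work in coordinates with F = (0, 0), H = (1, 0), M = (0, 1).
1. A lies on line FM with FA:AM = 3:2 ⇒ A = (0, 3/5)
2. T is the centroid of triangle MHF ⇒ T = (1/3, 1/3)
line AT meets HF at N = (3/4, 0)
T = A + t·(N−A) with t = 4/9, so AT:TN = 4/9:5/9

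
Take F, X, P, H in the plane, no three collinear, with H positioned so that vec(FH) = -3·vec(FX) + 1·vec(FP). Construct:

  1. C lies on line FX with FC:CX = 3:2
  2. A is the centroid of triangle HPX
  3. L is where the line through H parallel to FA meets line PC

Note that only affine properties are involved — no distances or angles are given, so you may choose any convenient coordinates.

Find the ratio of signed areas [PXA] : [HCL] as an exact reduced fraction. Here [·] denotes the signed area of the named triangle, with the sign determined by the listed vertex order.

Work in coordinates with F = (0, 0), X = (1, 0), P = (0, 1), H = (-3, 1).
1. C lies on line FX with FC:CX = 3:2 ⇒ C = (3/5, 0)
2. A is the centroid of triangle HPX ⇒ A = (-2/3, 2/3)
3. L is where the line through H parallel to FA meets line PC ⇒ L = (9/2, -13/2)
2·[PXA] = -1, 2·[HCL] = -39/2
[PXA]:[HCL] = -1:-39/2 = 2/39

[PXA]:[HCL] = 2/39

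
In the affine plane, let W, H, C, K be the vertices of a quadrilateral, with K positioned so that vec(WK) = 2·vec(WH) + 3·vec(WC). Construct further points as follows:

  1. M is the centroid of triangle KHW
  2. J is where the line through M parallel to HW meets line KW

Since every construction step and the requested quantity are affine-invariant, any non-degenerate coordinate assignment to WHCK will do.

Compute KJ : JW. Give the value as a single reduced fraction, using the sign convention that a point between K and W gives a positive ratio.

KJ:JW = 2

Work in coordinates with W = (0, 0), H = (1, 0), C = (0, 1), K = (2, 3).
1. M is the centroid of triangle KHW ⇒ M = (1, 1)
2. J is where the line through M parallel to HW meets line KW ⇒ J = (2/3, 1)
J = K + t·(W−K) with t = 2/3, so KJ:JW = t:(1−t) = 2/3:1/3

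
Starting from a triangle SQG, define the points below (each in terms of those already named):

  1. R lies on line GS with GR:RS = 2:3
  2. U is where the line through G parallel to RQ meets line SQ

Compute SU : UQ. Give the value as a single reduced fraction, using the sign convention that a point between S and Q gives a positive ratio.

SU:UQ = -5/2

Work in coordinates with S = (0, 0), Q = (1, 0), G = (0, 1).
1. R lies on line GS with GR:RS = 2:3 ⇒ R = (0, 3/5)
2. U is where the line through G parallel to RQ meets line SQ ⇒ U = (5/3, 0)
U = S + t·(Q−S) with t = 5/3, so SU:UQ = t:(1−t) = 5/3:-2/3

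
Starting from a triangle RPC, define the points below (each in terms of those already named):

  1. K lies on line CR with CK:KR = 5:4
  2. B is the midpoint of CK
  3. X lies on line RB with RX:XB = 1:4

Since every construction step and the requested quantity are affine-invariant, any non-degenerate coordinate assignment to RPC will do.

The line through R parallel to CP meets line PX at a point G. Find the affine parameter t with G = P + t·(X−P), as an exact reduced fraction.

t = 90/77

Work in coordinates with R = (0, 0), P = (1, 0), C = (0, 1).
1. K lies on line CR with CK:KR = 5:4 ⇒ K = (0, 4/9)
2. B is the midpoint of CK ⇒ B = (0, 13/18)
3. X lies on line RB with RX:XB = 1:4 ⇒ X = (0, 13/90)
through R parallel to CP: direction (1, -1); meets PX at G = (-13/77, 13/77)
G = P + t·(X−P) with t = 90/77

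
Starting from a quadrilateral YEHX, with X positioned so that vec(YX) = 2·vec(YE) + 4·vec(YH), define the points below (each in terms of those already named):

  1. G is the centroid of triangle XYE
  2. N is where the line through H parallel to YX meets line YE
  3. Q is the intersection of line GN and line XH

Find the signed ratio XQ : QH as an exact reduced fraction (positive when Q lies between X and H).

Assign Y = (0, 0), E = (1, 0), H = (0, 1), X = (2, 4) — the answer is frame-independent, so this choice is without loss of generality.
1. G is the centroid of triangle XYE ⇒ G = (1, 4/3)
2. N is where the line through H parallel to YX meets line YE ⇒ N = (-1/2, 0)
3. Q is the intersection of line GN and line XH ⇒ Q = (-10/11, -4/11)
Q = X + t·(H−X) with t = 16/11, so XQ:QH = t:(1−t) = 16/11:-5/11

XQ:QH = -16/5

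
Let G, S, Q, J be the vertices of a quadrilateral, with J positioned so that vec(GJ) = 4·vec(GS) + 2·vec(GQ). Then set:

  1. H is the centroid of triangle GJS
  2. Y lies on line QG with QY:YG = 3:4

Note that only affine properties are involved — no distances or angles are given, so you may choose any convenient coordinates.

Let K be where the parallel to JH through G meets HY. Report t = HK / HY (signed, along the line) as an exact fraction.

Choose coordinates G = (0, 0), S = (1, 0), Q = (0, 1), J = (4, 2).
1. H is the centroid of triangle GJS ⇒ H = (5/3, 2/3)
2. Y lies on line QG with QY:YG = 3:4 ⇒ Y = (0, 4/7)
through G parallel to JH: direction (-7/3, -4/3); meets HY at K = (10/9, 40/63)
K = H + t·(Y−H) with t = 1/3

t = 1/3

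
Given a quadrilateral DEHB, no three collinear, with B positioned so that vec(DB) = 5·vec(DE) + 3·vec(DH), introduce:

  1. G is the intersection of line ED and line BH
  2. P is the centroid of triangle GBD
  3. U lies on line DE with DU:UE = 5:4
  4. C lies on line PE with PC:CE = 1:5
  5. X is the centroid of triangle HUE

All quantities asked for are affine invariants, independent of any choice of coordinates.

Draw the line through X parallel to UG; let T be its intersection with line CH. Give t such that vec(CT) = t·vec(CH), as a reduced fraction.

t = -3

Set D = (0, 0), E = (1, 0), H = (0, 1), B = (5, 3); any affine frame gives the same invariant.
1. G is the intersection of line ED and line BH ⇒ G = (-5/2, 0)
2. P is the centroid of triangle GBD ⇒ P = (5/6, 1)
3. U lies on line DE with DU:UE = 5:4 ⇒ U = (5/9, 0)
4. C lies on line PE with PC:CE = 1:5 ⇒ C = (31/36, 5/6)
5. X is the centroid of triangle HUE ⇒ X = (14/27, 1/3)
through X parallel to UG: direction (-55/18, 0); meets CH at T = (31/9, 1/3)
T = C + t·(H−C) with t = -3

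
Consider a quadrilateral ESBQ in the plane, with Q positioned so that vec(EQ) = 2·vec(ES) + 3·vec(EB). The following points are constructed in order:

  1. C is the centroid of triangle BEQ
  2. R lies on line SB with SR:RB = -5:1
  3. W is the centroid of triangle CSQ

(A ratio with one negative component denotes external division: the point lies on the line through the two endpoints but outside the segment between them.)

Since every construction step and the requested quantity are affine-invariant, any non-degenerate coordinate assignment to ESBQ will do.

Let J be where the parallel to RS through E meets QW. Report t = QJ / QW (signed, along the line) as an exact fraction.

t = 15/7

Choose coordinates E = (0, 0), S = (1, 0), B = (0, 1), Q = (2, 3).
1. C is the centroid of triangle BEQ ⇒ C = (2/3, 4/3)
2. R lies on line SB with SR:RB = -5:1 ⇒ R = (-1/4, 5/4)
3. W is the centroid of triangle CSQ ⇒ W = (11/9, 13/9)
through E parallel to RS: direction (5/4, -5/4); meets QW at J = (1/3, -1/3)
J = Q + t·(W−Q) with t = 15/7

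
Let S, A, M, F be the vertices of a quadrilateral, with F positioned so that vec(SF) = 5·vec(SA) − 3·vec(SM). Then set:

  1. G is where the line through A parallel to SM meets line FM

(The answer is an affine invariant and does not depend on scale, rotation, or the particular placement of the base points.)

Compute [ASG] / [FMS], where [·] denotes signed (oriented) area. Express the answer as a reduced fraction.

Work in coordinates with S = (0, 0), A = (1, 0), M = (0, 1), F = (5, -3).
1. G is where the line through A parallel to SM meets line FM ⇒ G = (1, 1/5)
2·[ASG] = -1/5, 2·[FMS] = 5
[ASG]:[FMS] = -1/5:5 = -1/25

[ASG]:[FMS] = -1/25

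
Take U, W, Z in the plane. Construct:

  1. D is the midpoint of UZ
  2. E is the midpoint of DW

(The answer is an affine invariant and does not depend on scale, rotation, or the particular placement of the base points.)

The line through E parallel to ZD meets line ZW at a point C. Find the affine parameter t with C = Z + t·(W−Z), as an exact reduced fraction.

t = 1/2

Choose coordinates U = (0, 0), W = (1, 0), Z = (0, 1).
1. D is the midpoint of UZ ⇒ D = (0, 1/2)
2. E is the midpoint of DW ⇒ E = (1/2, 1/4)
through E parallel to ZD: direction (0, -1/2); meets ZW at C = (1/2, 1/2)
C = Z + t·(W−Z) with t = 1/2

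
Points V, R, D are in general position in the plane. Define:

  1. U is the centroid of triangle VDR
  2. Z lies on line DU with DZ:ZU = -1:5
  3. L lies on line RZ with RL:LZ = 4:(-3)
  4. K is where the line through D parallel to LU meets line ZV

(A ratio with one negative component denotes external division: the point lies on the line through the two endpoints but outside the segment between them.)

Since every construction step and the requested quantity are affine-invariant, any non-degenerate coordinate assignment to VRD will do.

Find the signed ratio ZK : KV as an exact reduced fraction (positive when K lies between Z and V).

Assign V = (0, 0), R = (1, 0), D = (0, 1) — the answer is frame-independent, so this choice is without loss of generality.
1. U is the centroid of triangle VDR ⇒ U = (1/3, 1/3)
2. Z lies on line DU with DZ:ZU = -1:5 ⇒ Z = (-1/12, 7/6)
3. L lies on line RZ with RL:LZ = 4:(-3) ⇒ L = (-10/3, 14/3)
4. K is where the line through D parallel to LU meets line ZV ⇒ K = (-11/141, 154/141)
K = Z + t·(V−Z) with t = 3/47, so ZK:KV = t:(1−t) = 3/47:44/47

ZK:KV = 3/44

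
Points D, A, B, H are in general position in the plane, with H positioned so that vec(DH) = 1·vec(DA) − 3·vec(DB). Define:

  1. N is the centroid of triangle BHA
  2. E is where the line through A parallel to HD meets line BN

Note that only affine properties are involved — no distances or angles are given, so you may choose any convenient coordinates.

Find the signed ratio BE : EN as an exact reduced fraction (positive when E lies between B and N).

BE:EN = -6/5

Assign D = (0, 0), A = (1, 0), B = (0, 1), H = (1, -3) — the answer is frame-independent, so this choice is without loss of generality.
1. N is the centroid of triangle BHA ⇒ N = (2/3, -2/3)
2. E is where the line through A parallel to HD meets line BN ⇒ E = (4, -9)
E = B + t·(N−B) with t = 6, so BE:EN = t:(1−t) = 6:-5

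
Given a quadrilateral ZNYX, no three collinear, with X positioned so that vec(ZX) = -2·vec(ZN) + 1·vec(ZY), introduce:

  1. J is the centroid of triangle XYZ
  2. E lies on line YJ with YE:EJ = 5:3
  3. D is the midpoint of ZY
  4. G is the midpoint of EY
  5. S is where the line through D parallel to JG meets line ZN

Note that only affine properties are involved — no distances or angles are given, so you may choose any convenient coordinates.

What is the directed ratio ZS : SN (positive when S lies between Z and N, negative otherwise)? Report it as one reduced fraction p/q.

ZS:SN = -1/2

Assign Z = (0, 0), N = (1, 0), Y = (0, 1), X = (-2, 1) — the answer is frame-independent, so this choice is without loss of generality.
1. J is the centroid of triangle XYZ ⇒ J = (-2/3, 2/3)
2. E lies on line YJ with YE:EJ = 5:3 ⇒ E = (-5/12, 19/24)
3. D is the midpoint of ZY ⇒ D = (0, 1/2)
4. G is the midpoint of EY ⇒ G = (-5/24, 43/48)
5. S is where the line through D parallel to JG meets line ZN ⇒ S = (-1, 0)
S = Z + t·(N−Z) with t = -1, so ZS:SN = t:(1−t) = -1:2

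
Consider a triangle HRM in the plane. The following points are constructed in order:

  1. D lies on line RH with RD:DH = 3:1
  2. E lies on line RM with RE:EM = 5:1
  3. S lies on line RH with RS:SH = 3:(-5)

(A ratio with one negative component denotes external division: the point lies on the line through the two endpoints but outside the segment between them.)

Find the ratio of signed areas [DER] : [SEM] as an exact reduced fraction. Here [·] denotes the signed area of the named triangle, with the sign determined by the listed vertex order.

Set H = (0, 0), R = (1, 0), M = (0, 1); any affine frame gives the same invariant.
1. D lies on line RH with RD:DH = 3:1 ⇒ D = (1/4, 0)
2. E lies on line RM with RE:EM = 5:1 ⇒ E = (1/6, 5/6)
3. S lies on line RH with RS:SH = 3:(-5) ⇒ S = (5/2, 0)
2·[DER] = -5/8, 2·[SEM] = -1/4
[DER]:[SEM] = -5/8:-1/4 = 5/2

[DER]:[SEM] = 5/2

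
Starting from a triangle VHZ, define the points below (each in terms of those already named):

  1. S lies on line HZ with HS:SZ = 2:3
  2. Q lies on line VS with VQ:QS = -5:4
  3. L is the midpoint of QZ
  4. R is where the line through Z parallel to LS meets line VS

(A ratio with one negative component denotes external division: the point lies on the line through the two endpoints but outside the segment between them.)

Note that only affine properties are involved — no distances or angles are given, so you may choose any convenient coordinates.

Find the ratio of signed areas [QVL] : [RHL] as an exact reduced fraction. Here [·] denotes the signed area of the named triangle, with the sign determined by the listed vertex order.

[QVL]:[RHL] = -5/12

Choose coordinates V = (0, 0), H = (1, 0), Z = (0, 1).
1. S lies on line HZ with HS:SZ = 2:3 ⇒ S = (3/5, 2/5)
2. Q lies on line VS with VQ:QS = -5:4 ⇒ Q = (3, 2)
3. L is the midpoint of QZ ⇒ L = (3/2, 3/2)
4. R is where the line through Z parallel to LS meets line VS ⇒ R = (-9/5, -6/5)
2·[QVL] = -3/2, 2·[RHL] = 18/5
[QVL]:[RHL] = -3/2:18/5 = -5/12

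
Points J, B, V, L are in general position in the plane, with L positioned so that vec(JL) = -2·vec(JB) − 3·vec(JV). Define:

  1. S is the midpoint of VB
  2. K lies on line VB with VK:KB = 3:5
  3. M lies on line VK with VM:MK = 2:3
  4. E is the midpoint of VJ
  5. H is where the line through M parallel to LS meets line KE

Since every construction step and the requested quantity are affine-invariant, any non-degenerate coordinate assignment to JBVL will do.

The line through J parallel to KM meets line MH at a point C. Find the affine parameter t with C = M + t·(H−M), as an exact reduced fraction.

Set J = (0, 0), B = (1, 0), V = (0, 1), L = (-2, -3); any affine frame gives the same invariant.
1. S is the midpoint of VB ⇒ S = (1/2, 1/2)
2. K lies on line VB with VK:KB = 3:5 ⇒ K = (3/8, 5/8)
3. M lies on line VK with VM:MK = 2:3 ⇒ M = (3/20, 17/20)
4. E is the midpoint of VJ ⇒ E = (0, 1/2)
5. H is where the line through M parallel to LS meets line KE ⇒ H = (-21/160, 73/160)
through J parallel to KM: direction (-9/40, 9/40); meets MH at C = (-4/15, 4/15)
C = M + t·(H−M) with t = 40/27

t = 40/27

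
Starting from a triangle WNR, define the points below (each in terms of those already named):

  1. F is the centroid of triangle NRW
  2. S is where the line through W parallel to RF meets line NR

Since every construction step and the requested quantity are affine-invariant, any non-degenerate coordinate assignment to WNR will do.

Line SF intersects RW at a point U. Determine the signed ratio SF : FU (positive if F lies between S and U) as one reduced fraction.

Assign W = (0, 0), N = (1, 0), R = (0, 1) — the answer is frame-independent, so this choice is without loss of generality.
1. F is the centroid of triangle NRW ⇒ F = (1/3, 1/3)
2. S is where the line through W parallel to RF meets line NR ⇒ S = (-1, 2)
line SF meets RW at U = (0, 3/4)
F = S + t·(U−S) with t = 4/3, so SF:FU = 4/3:-1/3

SF:FU = -4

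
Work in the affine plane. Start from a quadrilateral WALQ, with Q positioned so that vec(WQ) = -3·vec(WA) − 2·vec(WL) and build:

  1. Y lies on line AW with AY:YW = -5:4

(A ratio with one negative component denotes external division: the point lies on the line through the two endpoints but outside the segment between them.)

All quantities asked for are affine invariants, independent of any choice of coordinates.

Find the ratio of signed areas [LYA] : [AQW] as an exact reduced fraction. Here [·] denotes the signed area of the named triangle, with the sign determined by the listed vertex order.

Choose coordinates W = (0, 0), A = (1, 0), L = (0, 1), Q = (-3, -2).
1. Y lies on line AW with AY:YW = -5:4 ⇒ Y = (-4, 0)
2·[LYA] = 5, 2·[AQW] = -2
[LYA]:[AQW] = 5:-2 = -5/2

[LYA]:[AQW] = -5/2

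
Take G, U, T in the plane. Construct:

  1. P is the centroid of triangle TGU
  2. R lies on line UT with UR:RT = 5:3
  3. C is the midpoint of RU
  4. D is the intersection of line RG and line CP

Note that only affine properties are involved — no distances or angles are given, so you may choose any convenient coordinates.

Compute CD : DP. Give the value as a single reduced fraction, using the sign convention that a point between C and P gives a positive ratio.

CD:DP = -15/4

Set G = (0, 0), U = (1, 0), T = (0, 1); any affine frame gives the same invariant.
1. P is the centroid of triangle TGU ⇒ P = (1/3, 1/3)
2. R lies on line UT with UR:RT = 5:3 ⇒ R = (3/8, 5/8)
3. C is the midpoint of RU ⇒ C = (11/16, 5/16)
4. D is the intersection of line RG and line CP ⇒ D = (9/44, 15/44)
D = C + t·(P−C) with t = 15/11, so CD:DP = t:(1−t) = 15/11:-4/11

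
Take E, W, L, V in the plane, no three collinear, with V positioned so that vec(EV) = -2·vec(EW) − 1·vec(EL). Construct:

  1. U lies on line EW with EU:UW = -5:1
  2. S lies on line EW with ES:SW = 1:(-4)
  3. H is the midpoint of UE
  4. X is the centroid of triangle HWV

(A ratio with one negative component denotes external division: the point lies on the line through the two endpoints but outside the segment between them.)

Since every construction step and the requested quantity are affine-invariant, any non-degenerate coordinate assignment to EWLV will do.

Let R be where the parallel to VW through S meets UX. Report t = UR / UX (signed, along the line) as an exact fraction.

Work in coordinates with E = (0, 0), W = (1, 0), L = (0, 1), V = (-2, -1).
1. U lies on line EW with EU:UW = -5:1 ⇒ U = (5/4, 0)
2. S lies on line EW with ES:SW = 1:(-4) ⇒ S = (-1/3, 0)
3. H is the midpoint of UE ⇒ H = (5/8, 0)
4. X is the centroid of triangle HWV ⇒ X = (-1/8, -1/3)
through S parallel to VW: direction (3, 1); meets UX at R = (-41/9, -38/27)
R = U + t·(X−U) with t = 38/9

t = 38/9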